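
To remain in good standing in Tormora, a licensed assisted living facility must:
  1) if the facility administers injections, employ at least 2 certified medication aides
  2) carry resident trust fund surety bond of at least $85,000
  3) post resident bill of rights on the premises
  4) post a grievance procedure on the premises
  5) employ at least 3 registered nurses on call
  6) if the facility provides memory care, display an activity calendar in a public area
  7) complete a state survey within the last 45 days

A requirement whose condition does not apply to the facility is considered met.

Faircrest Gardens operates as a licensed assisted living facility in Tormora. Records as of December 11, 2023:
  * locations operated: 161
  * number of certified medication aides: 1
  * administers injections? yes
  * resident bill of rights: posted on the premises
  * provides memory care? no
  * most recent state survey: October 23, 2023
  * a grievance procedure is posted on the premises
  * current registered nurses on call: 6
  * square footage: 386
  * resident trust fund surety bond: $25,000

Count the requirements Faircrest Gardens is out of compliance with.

3

1. condition 'administers injections' holds; certified medication aides 1 < 2 → not met
2. resident trust fund surety bond $25,000 < $85,000 → not met
3. resident bill of rights present → met
4. grievance procedure present → met
5. registered nurses on call 6 ≥ 3 → met
6. condition 'provides memory care' does not hold → requirement n/a → met
7. state survey 49 days ago vs limit 45 → not met
Not met: 3 of 7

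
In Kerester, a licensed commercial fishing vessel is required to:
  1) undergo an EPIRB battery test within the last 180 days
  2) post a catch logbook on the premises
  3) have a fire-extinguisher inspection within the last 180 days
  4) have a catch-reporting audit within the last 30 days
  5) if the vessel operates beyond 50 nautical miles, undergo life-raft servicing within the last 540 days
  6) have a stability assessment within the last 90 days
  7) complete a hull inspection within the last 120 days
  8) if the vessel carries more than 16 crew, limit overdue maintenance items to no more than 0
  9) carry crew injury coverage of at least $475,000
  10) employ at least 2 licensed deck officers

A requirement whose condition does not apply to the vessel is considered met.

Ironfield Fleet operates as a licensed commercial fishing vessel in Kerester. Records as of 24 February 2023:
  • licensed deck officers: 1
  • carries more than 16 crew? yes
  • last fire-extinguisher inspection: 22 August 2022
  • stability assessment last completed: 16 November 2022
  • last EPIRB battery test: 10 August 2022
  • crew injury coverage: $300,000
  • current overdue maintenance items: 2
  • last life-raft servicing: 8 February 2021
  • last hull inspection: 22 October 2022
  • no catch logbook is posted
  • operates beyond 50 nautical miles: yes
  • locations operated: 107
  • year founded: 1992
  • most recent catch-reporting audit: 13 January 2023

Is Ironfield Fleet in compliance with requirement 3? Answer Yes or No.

No

3. fire-extinguisher inspection 186 days ago vs limit 180 → not met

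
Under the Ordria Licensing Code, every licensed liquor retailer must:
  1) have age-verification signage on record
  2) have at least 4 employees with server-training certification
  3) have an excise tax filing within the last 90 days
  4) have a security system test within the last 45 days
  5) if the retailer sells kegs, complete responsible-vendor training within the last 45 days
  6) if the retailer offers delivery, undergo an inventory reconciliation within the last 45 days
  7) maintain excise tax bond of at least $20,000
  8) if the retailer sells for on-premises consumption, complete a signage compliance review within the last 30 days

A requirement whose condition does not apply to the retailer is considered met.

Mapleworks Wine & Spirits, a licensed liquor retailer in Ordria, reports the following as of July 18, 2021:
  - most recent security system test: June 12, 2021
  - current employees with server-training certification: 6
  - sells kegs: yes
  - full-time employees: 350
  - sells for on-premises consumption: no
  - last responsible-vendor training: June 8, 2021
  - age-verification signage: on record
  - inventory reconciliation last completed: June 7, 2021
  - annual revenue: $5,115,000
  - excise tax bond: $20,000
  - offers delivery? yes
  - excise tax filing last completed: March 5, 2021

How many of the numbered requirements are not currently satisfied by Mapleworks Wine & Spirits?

1

1. age-verification signage present → met
2. employees with server-training certification 6 ≥ 4 → met
3. excise tax filing 135 days ago vs limit 90 → not met
4. security system test 36 days ago vs limit 45 → met
5. condition 'sells kegs' holds; responsible-vendor training 40 days ago vs limit 45 → met
6. condition 'offers delivery' holds; inventory reconciliation 41 days ago vs limit 45 → met
7. excise tax bond $20,000 ≥ $20,000 → met
8. condition 'sells for on-premises consumption' does not hold → requirement n/a → met
Not met: 1 of 8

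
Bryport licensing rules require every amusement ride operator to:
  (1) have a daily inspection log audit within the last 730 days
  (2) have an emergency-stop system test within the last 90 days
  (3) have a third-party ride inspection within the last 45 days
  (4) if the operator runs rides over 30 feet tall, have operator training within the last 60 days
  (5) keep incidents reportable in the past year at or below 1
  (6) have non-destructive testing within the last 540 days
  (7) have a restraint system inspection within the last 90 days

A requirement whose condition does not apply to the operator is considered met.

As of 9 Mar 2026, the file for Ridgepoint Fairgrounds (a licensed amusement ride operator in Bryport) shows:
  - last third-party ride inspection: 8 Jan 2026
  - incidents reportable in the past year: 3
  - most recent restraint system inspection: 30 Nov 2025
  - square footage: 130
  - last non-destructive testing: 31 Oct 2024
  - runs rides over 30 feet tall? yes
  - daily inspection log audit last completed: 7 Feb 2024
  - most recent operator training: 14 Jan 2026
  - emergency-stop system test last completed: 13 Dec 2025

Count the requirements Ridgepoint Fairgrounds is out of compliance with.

1. daily inspection log audit 761 days ago vs limit 730 → not met
2. emergency-stop system test 86 days ago vs limit 90 → met
3. third-party ride inspection 60 days ago vs limit 45 → not met
4. condition 'runs rides over 30 feet tall' holds; operator training 54 days ago vs limit 60 → met
5. incidents reportable in the past year 3 > 1 → not met
6. non-destructive testing 494 days ago vs limit 540 → met
7. restraint system inspection 99 days ago vs limit 90 → not met
Not met: 4 of 7

4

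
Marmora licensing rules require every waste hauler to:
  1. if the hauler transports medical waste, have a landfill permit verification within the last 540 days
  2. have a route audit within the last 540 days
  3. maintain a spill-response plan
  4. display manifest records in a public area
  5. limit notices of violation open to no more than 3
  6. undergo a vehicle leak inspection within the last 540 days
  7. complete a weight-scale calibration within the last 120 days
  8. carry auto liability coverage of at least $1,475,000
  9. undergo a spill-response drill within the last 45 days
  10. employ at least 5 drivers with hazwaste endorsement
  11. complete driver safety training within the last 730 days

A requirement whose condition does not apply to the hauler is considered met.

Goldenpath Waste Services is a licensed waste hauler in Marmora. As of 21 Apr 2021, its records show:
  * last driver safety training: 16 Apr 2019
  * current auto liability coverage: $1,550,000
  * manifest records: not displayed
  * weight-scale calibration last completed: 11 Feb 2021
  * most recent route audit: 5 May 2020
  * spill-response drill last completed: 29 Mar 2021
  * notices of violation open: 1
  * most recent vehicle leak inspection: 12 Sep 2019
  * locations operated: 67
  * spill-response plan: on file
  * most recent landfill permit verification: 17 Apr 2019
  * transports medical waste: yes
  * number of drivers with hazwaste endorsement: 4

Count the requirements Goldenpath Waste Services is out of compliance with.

5

1. condition 'transports medical waste' holds; landfill permit verification 735 days ago vs limit 540 → not met
2. route audit 351 days ago vs limit 540 → met
3. spill-response plan present → met
4. manifest records absent → not met
5. notices of violation open 1 ≤ 3 → met
6. vehicle leak inspection 587 days ago vs limit 540 → not met
7. weight-scale calibration 69 days ago vs limit 120 → met
8. auto liability coverage $1,550,000 ≥ $1,475,000 → met
9. spill-response drill 23 days ago vs limit 45 → met
10. drivers with hazwaste endorsement 4 < 5 → not met
11. driver safety training 736 days ago vs limit 730 → not met
Not met: 5 of 11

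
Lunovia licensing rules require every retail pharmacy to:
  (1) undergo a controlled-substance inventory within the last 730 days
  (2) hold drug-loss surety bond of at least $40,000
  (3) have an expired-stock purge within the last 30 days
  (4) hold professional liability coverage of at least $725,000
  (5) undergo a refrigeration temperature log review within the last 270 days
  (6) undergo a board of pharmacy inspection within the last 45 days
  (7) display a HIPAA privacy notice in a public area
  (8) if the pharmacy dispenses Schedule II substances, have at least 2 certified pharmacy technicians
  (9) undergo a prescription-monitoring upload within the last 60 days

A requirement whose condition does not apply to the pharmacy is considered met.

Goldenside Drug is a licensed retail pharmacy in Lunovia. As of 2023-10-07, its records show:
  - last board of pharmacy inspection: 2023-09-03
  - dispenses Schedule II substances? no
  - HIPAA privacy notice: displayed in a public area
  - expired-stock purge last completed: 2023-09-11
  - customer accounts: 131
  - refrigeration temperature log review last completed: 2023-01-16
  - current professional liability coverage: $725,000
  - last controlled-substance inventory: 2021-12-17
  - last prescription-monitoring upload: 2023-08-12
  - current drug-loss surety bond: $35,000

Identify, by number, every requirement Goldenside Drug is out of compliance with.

1. controlled-substance inventory 659 days ago vs limit 730 → met
2. drug-loss surety bond $35,000 < $40,000 → not met
3. expired-stock purge 26 days ago vs limit 30 → met
4. professional liability coverage $725,000 ≥ $725,000 → met
5. refrigeration temperature log review 264 days ago vs limit 270 → met
6. board of pharmacy inspection 34 days ago vs limit 45 → met
7. HIPAA privacy notice present → met
8. condition 'dispenses Schedule II substances' does not hold → requirement n/a → met
9. prescription-monitoring upload 56 days ago vs limit 60 → met
Not met: 2

2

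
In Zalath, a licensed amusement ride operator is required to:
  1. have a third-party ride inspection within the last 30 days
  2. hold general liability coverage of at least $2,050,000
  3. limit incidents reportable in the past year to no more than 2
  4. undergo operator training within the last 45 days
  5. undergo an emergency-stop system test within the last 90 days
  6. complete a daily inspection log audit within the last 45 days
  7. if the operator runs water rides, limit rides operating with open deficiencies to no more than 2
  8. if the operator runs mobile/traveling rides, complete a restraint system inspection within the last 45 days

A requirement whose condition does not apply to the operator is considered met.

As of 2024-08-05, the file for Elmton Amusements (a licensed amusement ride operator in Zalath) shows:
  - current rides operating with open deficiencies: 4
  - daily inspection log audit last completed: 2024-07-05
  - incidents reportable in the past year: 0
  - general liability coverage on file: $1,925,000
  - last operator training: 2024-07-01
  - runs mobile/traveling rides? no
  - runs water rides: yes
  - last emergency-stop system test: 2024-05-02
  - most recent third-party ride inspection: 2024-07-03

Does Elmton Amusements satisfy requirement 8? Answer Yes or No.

Yes

8. condition 'runs mobile/traveling rides' does not hold → requirement n/a → met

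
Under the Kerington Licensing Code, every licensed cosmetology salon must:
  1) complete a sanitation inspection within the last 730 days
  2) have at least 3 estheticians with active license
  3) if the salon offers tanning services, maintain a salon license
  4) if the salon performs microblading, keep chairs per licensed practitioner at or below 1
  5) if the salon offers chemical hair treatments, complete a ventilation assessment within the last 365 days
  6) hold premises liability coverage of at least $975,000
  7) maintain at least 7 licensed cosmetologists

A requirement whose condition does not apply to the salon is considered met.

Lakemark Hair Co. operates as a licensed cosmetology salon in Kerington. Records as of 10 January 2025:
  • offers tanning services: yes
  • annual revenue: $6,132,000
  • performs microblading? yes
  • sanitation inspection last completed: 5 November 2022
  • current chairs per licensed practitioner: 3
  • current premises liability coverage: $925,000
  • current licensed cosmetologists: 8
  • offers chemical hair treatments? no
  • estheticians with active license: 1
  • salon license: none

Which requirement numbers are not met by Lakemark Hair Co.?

1. sanitation inspection 797 days ago vs limit 730 → not met
2. estheticians with active license 1 < 3 → not met
3. condition 'offers tanning services' holds; salon license absent → not met
4. condition 'performs microblading' holds; chairs per licensed practitioner 3 > 1 → not met
5. condition 'offers chemical hair treatments' does not hold → requirement n/a → met
6. premises liability coverage $925,000 < $975,000 → not met
7. licensed cosmetologists 8 ≥ 7 → met
Not met: 1, 2, 3, 4, 6

1, 2, 3, 4, 6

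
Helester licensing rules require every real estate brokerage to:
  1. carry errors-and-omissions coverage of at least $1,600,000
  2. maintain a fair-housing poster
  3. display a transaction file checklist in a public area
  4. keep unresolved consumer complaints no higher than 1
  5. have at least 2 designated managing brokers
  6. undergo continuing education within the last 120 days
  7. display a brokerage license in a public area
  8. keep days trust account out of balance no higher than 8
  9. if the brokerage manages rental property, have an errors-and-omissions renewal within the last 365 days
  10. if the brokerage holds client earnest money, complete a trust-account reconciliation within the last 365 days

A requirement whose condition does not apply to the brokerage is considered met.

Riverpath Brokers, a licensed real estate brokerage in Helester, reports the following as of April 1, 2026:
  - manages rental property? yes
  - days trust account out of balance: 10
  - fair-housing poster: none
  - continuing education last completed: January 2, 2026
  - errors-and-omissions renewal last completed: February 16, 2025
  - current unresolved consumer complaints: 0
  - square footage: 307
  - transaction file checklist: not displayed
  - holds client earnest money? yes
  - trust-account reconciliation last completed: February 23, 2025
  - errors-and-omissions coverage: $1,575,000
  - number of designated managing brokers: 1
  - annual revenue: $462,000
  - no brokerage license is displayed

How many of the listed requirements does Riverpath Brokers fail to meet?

8

1. errors-and-omissions coverage $1,575,000 < $1,600,000 → not met
2. fair-housing poster absent → not met
3. transaction file checklist absent → not met
4. unresolved consumer complaints 0 ≤ 1 → met
5. designated managing brokers 1 < 2 → not met
6. continuing education 89 days ago vs limit 120 → met
7. brokerage license absent → not met
8. days trust account out of balance 10 > 8 → not met
9. condition 'manages rental property' holds; errors-and-omissions renewal 409 days ago vs limit 365 → not met
10. condition 'holds client earnest money' holds; trust-account reconciliation 402 days ago vs limit 365 → not met
Not met: 8 of 10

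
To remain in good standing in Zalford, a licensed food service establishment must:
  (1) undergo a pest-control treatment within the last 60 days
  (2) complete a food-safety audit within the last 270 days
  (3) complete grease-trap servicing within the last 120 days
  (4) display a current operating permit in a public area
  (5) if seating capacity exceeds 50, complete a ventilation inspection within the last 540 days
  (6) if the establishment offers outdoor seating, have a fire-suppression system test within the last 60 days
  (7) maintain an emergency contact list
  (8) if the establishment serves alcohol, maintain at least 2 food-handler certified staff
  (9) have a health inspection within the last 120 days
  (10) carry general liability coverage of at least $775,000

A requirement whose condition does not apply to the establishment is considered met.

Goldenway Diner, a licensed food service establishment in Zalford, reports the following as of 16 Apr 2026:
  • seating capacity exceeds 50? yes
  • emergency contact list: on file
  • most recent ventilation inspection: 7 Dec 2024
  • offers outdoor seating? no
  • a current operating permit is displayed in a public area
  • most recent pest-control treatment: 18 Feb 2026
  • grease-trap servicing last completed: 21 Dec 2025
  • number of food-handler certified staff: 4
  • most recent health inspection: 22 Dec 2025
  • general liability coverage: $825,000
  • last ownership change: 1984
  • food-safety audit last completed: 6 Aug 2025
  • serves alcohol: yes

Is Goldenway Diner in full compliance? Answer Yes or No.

Yes

1. pest-control treatment 57 days ago vs limit 60 → met
2. food-safety audit 253 days ago vs limit 270 → met
3. grease-trap servicing 116 days ago vs limit 120 → met
4. current operating permit present → met
5. condition 'seating capacity exceeds 50' holds; ventilation inspection 495 days ago vs limit 540 → met
6. condition 'offers outdoor seating' does not hold → requirement n/a → met
7. emergency contact list present → met
8. condition 'serves alcohol' holds; food-handler certified staff 4 ≥ 2 → met
9. health inspection 115 days ago vs limit 120 → met
10. general liability coverage $825,000 ≥ $775,000 → met
All met.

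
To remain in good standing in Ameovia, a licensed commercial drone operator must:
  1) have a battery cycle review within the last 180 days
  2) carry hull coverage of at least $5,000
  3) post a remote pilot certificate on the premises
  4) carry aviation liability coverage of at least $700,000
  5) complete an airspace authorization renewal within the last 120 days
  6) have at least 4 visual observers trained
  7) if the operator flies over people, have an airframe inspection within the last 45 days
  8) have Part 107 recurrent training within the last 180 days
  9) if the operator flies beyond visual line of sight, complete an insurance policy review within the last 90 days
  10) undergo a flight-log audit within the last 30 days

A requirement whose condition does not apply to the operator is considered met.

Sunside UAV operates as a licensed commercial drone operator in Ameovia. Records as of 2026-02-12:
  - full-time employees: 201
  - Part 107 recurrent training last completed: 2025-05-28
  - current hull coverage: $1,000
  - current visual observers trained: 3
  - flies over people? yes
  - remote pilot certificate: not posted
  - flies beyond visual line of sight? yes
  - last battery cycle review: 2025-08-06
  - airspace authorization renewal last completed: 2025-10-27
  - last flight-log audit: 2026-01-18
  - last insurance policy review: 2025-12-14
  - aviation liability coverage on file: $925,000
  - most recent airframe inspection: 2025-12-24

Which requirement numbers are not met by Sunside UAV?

1. battery cycle review 190 days ago vs limit 180 → not met
2. hull coverage $1,000 < $5,000 → not met
3. remote pilot certificate absent → not met
4. aviation liability coverage $925,000 ≥ $700,000 → met
5. airspace authorization renewal 108 days ago vs limit 120 → met
6. visual observers trained 3 < 4 → not met
7. condition 'flies over people' holds; airframe inspection 50 days ago vs limit 45 → not met
8. Part 107 recurrent training 260 days ago vs limit 180 → not met
9. condition 'flies beyond visual line of sight' holds; insurance policy review 60 days ago vs limit 90 → met
10. flight-log audit 25 days ago vs limit 30 → met
Not met: 1, 2, 3, 6, 7, 8

1, 2, 3, 6, 7, 8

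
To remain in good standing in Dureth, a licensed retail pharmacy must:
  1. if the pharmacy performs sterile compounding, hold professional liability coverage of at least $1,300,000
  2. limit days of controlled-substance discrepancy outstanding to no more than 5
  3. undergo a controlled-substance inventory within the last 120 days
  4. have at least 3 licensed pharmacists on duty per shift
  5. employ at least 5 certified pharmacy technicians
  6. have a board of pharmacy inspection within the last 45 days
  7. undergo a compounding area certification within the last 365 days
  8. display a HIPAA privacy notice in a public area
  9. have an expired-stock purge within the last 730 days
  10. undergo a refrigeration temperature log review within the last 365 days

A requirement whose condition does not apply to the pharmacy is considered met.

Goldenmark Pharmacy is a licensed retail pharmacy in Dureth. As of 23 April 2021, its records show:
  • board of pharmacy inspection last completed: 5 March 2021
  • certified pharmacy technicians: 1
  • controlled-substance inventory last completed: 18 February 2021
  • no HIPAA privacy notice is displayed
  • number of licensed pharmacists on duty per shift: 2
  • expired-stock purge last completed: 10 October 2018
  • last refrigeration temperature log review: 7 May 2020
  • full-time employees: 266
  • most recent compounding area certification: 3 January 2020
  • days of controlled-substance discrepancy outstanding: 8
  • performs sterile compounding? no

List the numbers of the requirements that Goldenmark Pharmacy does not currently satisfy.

1. condition 'performs sterile compounding' does not hold → requirement n/a → met
2. days of controlled-substance discrepancy outstanding 8 > 5 → not met
3. controlled-substance inventory 64 days ago vs limit 120 → met
4. licensed pharmacists on duty per shift 2 < 3 → not met
5. certified pharmacy technicians 1 < 5 → not met
6. board of pharmacy inspection 49 days ago vs limit 45 → not met
7. compounding area certification 476 days ago vs limit 365 → not met
8. HIPAA privacy notice absent → not met
9. expired-stock purge 926 days ago vs limit 730 → not met
10. refrigeration temperature log review 351 days ago vs limit 365 → met
Not met: 2, 4, 5, 6, 7, 8, 9

2, 4, 5, 6, 7, 8, 9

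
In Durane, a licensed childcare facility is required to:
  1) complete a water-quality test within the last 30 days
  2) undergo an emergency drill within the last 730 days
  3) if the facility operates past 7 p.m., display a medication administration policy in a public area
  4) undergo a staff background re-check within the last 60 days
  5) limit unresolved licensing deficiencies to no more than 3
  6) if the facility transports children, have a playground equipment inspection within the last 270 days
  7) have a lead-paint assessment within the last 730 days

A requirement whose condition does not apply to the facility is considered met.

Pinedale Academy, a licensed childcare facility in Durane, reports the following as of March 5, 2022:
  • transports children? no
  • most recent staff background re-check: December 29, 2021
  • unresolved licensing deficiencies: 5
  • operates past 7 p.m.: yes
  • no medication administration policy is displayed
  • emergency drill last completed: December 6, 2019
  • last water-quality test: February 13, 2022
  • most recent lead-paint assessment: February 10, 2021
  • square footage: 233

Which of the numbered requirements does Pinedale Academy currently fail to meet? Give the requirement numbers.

1. water-quality test 20 days ago vs limit 30 → met
2. emergency drill 820 days ago vs limit 730 → not met
3. condition 'operates past 7 p.m.' holds; medication administration policy absent → not met
4. staff background re-check 66 days ago vs limit 60 → not met
5. unresolved licensing deficiencies 5 > 3 → not met
6. condition 'transports children' does not hold → requirement n/a → met
7. lead-paint assessment 388 days ago vs limit 730 → met
Not met: 2, 3, 4, 5

2, 3, 4, 5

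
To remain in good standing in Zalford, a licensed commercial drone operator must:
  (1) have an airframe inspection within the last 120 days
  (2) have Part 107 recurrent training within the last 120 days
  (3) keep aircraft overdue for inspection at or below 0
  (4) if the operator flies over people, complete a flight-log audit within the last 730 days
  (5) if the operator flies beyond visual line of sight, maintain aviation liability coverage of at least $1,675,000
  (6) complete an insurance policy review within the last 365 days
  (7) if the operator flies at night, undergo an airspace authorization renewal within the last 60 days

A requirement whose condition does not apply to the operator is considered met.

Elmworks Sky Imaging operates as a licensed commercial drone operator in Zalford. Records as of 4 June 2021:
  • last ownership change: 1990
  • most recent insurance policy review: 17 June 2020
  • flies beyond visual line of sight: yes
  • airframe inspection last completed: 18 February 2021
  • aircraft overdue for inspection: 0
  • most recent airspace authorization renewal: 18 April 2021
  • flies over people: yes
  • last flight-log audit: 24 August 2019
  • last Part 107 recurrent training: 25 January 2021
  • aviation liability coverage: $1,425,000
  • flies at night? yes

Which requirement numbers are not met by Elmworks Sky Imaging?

1. airframe inspection 106 days ago vs limit 120 → met
2. Part 107 recurrent training 130 days ago vs limit 120 → not met
3. aircraft overdue for inspection 0 ≤ 0 → met
4. condition 'flies over people' holds; flight-log audit 650 days ago vs limit 730 → met
5. condition 'flies beyond visual line of sight' holds; aviation liability coverage $1,425,000 < $1,675,000 → not met
6. insurance policy review 352 days ago vs limit 365 → met
7. condition 'flies at night' holds; airspace authorization renewal 47 days ago vs limit 60 → met
Not met: 2, 5

2, 5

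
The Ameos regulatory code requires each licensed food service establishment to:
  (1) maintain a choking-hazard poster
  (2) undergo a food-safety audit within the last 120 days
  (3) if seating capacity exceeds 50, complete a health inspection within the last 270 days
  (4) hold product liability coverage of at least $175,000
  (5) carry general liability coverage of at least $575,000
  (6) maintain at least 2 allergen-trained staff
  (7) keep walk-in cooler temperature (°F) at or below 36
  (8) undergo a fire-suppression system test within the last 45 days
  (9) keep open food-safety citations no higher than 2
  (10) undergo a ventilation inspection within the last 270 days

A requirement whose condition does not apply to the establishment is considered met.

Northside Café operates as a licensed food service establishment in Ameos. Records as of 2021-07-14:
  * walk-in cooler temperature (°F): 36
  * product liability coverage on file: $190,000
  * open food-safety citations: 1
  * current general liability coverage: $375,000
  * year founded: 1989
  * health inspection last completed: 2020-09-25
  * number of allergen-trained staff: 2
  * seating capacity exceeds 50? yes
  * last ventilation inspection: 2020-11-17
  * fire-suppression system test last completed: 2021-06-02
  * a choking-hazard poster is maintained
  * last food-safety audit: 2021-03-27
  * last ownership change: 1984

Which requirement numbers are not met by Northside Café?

1. choking-hazard poster present → met
2. food-safety audit 109 days ago vs limit 120 → met
3. condition 'seating capacity exceeds 50' holds; health inspection 292 days ago vs limit 270 → not met
4. product liability coverage $190,000 ≥ $175,000 → met
5. general liability coverage $375,000 < $575,000 → not met
6. allergen-trained staff 2 ≥ 2 → met
7. walk-in cooler temperature (°F) 36 ≤ 36 → met
8. fire-suppression system test 42 days ago vs limit 45 → met
9. open food-safety citations 1 ≤ 2 → met
10. ventilation inspection 239 days ago vs limit 270 → met
Not met: 3, 5

3, 5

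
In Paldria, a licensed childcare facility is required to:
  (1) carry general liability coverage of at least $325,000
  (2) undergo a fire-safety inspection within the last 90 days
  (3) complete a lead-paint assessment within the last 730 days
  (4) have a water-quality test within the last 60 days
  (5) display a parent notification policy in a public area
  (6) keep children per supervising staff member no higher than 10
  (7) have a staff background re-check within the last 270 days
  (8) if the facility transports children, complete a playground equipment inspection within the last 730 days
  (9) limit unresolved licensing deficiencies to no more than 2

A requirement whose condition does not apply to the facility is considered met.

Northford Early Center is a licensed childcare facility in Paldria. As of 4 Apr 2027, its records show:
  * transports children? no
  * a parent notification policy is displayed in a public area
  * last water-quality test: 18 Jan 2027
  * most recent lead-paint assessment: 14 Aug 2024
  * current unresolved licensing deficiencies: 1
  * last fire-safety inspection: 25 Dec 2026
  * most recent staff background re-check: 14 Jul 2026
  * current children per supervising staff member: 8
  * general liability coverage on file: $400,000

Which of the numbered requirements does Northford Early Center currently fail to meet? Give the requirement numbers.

2, 3, 4

1. general liability coverage $400,000 ≥ $325,000 → met
2. fire-safety inspection 100 days ago vs limit 90 → not met
3. lead-paint assessment 963 days ago vs limit 730 → not met
4. water-quality test 76 days ago vs limit 60 → not met
5. parent notification policy present → met
6. children per supervising staff member 8 ≤ 10 → met
7. staff background re-check 264 days ago vs limit 270 → met
8. condition 'transports children' does not hold → requirement n/a → met
9. unresolved licensing deficiencies 1 ≤ 2 → met
Not met: 2, 3, 4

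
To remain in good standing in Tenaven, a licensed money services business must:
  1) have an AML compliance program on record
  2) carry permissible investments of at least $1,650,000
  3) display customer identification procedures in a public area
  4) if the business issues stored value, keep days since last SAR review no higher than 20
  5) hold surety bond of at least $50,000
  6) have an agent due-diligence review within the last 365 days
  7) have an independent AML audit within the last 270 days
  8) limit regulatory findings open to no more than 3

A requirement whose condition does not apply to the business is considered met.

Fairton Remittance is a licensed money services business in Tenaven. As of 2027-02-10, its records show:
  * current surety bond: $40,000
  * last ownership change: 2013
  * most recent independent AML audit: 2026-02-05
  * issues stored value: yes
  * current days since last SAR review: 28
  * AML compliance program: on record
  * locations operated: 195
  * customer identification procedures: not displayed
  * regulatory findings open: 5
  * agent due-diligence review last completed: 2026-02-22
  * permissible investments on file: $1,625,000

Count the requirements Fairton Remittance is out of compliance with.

1. AML compliance program present → met
2. permissible investments $1,625,000 < $1,650,000 → not met
3. customer identification procedures absent → not met
4. condition 'issues stored value' holds; days since last SAR review 28 > 20 → not met
5. surety bond $40,000 < $50,000 → not met
6. agent due-diligence review 353 days ago vs limit 365 → met
7. independent AML audit 370 days ago vs limit 270 → not met
8. regulatory findings open 5 > 3 → not met
Not met: 6 of 8

6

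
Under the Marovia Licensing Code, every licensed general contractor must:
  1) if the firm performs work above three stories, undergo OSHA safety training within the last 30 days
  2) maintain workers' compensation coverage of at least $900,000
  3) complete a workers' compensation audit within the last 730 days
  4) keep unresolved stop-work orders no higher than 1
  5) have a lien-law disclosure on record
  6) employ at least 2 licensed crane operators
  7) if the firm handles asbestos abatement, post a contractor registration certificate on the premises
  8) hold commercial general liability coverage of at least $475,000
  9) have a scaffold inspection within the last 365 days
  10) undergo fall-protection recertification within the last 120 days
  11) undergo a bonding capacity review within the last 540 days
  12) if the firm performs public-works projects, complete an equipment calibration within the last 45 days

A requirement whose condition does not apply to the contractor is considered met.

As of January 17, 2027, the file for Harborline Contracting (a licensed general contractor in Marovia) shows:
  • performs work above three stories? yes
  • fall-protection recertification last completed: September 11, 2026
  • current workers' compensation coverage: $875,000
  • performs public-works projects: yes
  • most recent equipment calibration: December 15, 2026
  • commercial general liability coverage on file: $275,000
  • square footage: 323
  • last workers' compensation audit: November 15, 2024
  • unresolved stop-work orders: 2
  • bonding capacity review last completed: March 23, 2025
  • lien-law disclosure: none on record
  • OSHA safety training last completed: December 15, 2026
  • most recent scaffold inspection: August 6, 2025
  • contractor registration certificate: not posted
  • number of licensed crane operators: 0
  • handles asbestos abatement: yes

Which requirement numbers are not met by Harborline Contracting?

1, 2, 3, 4, 5, 6, 7, 8, 9, 10, 11

1. condition 'performs work above three stories' holds; OSHA safety training 33 days ago vs limit 30 → not met
2. workers' compensation coverage $875,000 < $900,000 → not met
3. workers' compensation audit 793 days ago vs limit 730 → not met
4. unresolved stop-work orders 2 > 1 → not met
5. lien-law disclosure absent → not met
6. licensed crane operators 0 < 2 → not met
7. condition 'handles asbestos abatement' holds; contractor registration certificate absent → not met
8. commercial general liability coverage $275,000 < $475,000 → not met
9. scaffold inspection 529 days ago vs limit 365 → not met
10. fall-protection recertification 128 days ago vs limit 120 → not met
11. bonding capacity review 665 days ago vs limit 540 → not met
12. condition 'performs public-works projects' holds; equipment calibration 33 days ago vs limit 45 → met
Not met: 1, 2, 3, 4, 5, 6, 7, 8, 9, 10, 11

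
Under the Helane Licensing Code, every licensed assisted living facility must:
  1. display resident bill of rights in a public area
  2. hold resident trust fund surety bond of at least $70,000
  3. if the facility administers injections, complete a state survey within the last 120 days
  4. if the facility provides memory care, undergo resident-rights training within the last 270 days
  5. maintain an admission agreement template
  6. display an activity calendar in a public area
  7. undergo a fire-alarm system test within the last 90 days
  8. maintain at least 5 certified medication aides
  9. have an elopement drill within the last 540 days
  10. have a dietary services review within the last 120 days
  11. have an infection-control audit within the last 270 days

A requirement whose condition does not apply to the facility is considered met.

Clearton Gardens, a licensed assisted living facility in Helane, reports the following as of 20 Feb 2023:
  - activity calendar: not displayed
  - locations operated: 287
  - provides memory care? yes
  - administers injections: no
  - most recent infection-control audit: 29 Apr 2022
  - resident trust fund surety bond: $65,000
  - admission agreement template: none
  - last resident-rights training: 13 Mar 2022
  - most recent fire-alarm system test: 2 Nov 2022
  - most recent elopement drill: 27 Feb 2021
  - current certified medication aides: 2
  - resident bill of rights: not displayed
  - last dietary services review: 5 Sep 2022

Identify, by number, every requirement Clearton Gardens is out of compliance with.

1, 2, 4, 5, 6, 7, 8, 9, 10, 11

1. resident bill of rights absent → not met
2. resident trust fund surety bond $65,000 < $70,000 → not met
3. condition 'administers injections' does not hold → requirement n/a → met
4. condition 'provides memory care' holds; resident-rights training 344 days ago vs limit 270 → not met
5. admission agreement template absent → not met
6. activity calendar absent → not met
7. fire-alarm system test 110 days ago vs limit 90 → not met
8. certified medication aides 2 < 5 → not met
9. elopement drill 723 days ago vs limit 540 → not met
10. dietary services review 168 days ago vs limit 120 → not met
11. infection-control audit 297 days ago vs limit 270 → not met
Not met: 1, 2, 4, 5, 6, 7, 8, 9, 10, 11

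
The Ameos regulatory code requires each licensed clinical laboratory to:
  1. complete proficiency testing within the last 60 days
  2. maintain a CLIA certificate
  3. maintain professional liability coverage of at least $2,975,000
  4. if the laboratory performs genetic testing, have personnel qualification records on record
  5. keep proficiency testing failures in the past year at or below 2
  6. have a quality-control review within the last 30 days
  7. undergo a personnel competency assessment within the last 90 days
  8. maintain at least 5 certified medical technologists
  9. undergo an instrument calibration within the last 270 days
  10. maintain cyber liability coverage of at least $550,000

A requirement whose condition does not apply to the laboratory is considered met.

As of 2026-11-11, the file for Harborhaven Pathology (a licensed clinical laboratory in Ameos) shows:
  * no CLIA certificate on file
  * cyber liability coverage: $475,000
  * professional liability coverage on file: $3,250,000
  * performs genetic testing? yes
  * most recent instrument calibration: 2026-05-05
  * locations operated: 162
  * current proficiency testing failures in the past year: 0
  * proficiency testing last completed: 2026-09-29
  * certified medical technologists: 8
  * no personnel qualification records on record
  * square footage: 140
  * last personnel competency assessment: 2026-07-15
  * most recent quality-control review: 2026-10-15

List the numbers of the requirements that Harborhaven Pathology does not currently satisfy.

1. proficiency testing 43 days ago vs limit 60 → met
2. CLIA certificate absent → not met
3. professional liability coverage $3,250,000 ≥ $2,975,000 → met
4. condition 'performs genetic testing' holds; personnel qualification records absent → not met
5. proficiency testing failures in the past year 0 ≤ 2 → met
6. quality-control review 27 days ago vs limit 30 → met
7. personnel competency assessment 119 days ago vs limit 90 → not met
8. certified medical technologists 8 ≥ 5 → met
9. instrument calibration 190 days ago vs limit 270 → met
10. cyber liability coverage $475,000 < $550,000 → not met
Not met: 2, 4, 7, 10

2, 4, 7, 10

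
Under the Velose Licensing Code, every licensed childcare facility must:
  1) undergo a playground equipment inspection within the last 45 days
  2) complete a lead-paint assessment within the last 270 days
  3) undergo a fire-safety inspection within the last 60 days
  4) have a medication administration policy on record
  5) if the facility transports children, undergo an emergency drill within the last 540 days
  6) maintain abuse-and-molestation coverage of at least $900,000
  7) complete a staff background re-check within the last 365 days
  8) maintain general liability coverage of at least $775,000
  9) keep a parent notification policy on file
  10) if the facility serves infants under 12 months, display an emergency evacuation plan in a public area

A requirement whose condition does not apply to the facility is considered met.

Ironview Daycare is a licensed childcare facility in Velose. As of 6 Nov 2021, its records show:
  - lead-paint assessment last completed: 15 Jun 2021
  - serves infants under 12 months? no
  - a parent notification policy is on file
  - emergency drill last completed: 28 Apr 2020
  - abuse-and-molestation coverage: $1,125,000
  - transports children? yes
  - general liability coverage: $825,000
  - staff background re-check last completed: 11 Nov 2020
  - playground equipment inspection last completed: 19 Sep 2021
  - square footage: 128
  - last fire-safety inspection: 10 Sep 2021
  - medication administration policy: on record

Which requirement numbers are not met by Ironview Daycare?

1. playground equipment inspection 48 days ago vs limit 45 → not met
2. lead-paint assessment 144 days ago vs limit 270 → met
3. fire-safety inspection 57 days ago vs limit 60 → met
4. medication administration policy present → met
5. condition 'transports children' holds; emergency drill 557 days ago vs limit 540 → not met
6. abuse-and-molestation coverage $1,125,000 ≥ $900,000 → met
7. staff background re-check 360 days ago vs limit 365 → met
8. general liability coverage $825,000 ≥ $775,000 → met
9. parent notification policy present → met
10. condition 'serves infants under 12 months' does not hold → requirement n/a → met
Not met: 1, 5

1, 5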